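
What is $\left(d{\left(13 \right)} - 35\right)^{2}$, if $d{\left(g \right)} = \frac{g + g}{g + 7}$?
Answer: $\frac{113569}{100} \approx 1135.7$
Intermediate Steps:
$d{\left(g \right)} = \frac{2 g}{7 + g}$
$\left(d{\left(13 \right)} - 35\right)^{2} = \left(2 \cdot 13 \frac{1}{7 + 13} - 35\right)^{2} = \left(2 \cdot 13 \cdot \frac{1}{20} - 35\right)^{2} = \left(\frac{13}{10} - 35\right)^{2} = \left(- \frac{337}{10}\right)^{2} = \frac{113569}{100}$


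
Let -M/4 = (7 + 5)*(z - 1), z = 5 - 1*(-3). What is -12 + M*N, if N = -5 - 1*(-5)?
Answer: -12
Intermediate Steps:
N = 0 (N = -5 + 5 = 0)
z = 8 (z = 5 + 3 = 8)
M = -336 (M = -4*(7 + 5)*(8 - 1) = -48*7 = -4*84 = -336)
-12 + M*N = -12 - 336*0 = -12 + 0 = -12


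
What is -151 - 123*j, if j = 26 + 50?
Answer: -9499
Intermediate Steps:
j = 76
-151 - 123*j = -151 - 123*76 = -151 - 9348 = -9499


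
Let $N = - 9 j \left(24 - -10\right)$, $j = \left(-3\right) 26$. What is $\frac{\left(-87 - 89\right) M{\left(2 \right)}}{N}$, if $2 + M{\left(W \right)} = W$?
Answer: $0$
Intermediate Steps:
$j = -78$
$N = 23868$ ($N = \left(-9\right) \left(-78\right) \left(24 - -10\right) = 702 \left(24 + 10\right) = 702 \cdot 34 = 23868$)
$M{\left(W \right)} = -2 + W$
$\frac{\left(-87 - 89\right) M{\left(2 \right)}}{N} = \frac{\left(-87 - 89\right) \left(-2 + 2\right)}{23868} = \left(-176\right) 0 \cdot \frac{1}{23868} = 0 \cdot \frac{1}{23868} = 0$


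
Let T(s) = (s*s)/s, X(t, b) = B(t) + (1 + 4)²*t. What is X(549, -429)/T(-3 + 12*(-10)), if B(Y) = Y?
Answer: -4758/41 ≈ -116.05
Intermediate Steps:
X(t, b) = 26*t (X(t, b) = t + (1 + 4)²*t = t + 5²*t = t + 25*t = 26*t)
T(s) = s (T(s) = s²/s = s)
X(549, -429)/T(-3 + 12*(-10)) = (26*549)/(-3 + 12*(-10)) = 14274/(-3 - 120) = 14274/(-123) = 14274*(-1/123) = -4758/41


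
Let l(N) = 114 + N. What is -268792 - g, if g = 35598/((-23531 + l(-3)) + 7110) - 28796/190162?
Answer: -29773660619593/110769365 ≈ -2.6879e+5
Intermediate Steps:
g = -258537487/110769365 (g = 35598/((-23531 + (114 - 3)) + 7110) - 28796/190162 = 35598/((-23531 + 111) + 7110) - 28796*1/190162 = 35598/(-23420 + 7110) - 14398/95081 = 35598/(-16310) - 14398/95081 = 35598*(-1/16310) - 14398/95081 = -17799/8155 - 14398/95081 = -258537487/110769365 ≈ -2.3340)
-268792 - g = -268792 - 1*(-258537487/110769365) = -268792 + 258537487/110769365 = -29773660619593/110769365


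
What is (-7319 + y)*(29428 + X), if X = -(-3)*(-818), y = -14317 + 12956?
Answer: -234134320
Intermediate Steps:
y = -1361
X = -2454 (X = -1*2454 = -2454)
(-7319 + y)*(29428 + X) = (-7319 - 1361)*(29428 - 2454) = -8680*26974 = -234134320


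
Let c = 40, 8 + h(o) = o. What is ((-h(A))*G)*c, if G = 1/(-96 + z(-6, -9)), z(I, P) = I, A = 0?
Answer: -160/51 ≈ -3.1373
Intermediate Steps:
h(o) = -8 + o
G = -1/102 (G = 1/(-96 - 6) = 1/(-102) = -1/102 ≈ -0.0098039)
((-h(A))*G)*c = (-(-8 + 0)*(-1/102))*40 = (-1*(-8)*(-1/102))*40 = (8*(-1/102))*40 = -4/51*40 = -160/51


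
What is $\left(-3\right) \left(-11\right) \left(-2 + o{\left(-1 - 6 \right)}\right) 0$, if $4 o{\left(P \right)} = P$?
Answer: $0$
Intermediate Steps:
$o{\left(P \right)} = \frac{P}{4}$
$\left(-3\right) \left(-11\right) \left(-2 + o{\left(-1 - 6 \right)}\right) 0 = \left(-3\right) \left(-11\right) \left(-2 + \frac{-1 - 6}{4}\right) 0 = 33 \left(-2 + \frac{-1 - 6}{4}\right) 0 = 33 \left(-2 + \frac{1}{4} \left(-7\right)\right) 0 = 33 \left(-2 - \frac{7}{4}\right) 0 = 33 \left(\left(- \frac{15}{4}\right) 0\right) = 33 \cdot 0 = 0$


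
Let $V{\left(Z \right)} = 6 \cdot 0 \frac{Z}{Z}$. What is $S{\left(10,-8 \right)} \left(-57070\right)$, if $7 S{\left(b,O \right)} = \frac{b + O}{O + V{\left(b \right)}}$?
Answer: $\frac{28535}{14} \approx 2038.2$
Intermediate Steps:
$V{\left(Z \right)} = 0$ ($V{\left(Z \right)} = 0 \cdot 1 = 0$)
$S{\left(b,O \right)} = \frac{O + b}{7 O}$ ($S{\left(b,O \right)} = \frac{\left(b + O\right) \frac{1}{O + 0}}{7} = \frac{\left(O + b\right) \frac{1}{O}}{7} = \frac{\frac{1}{O} \left(O + b\right)}{7} = \frac{O + b}{7 O}$)
$S{\left(10,-8 \right)} \left(-57070\right) = \frac{-8 + 10}{7 \left(-8\right)} \left(-57070\right) = \frac{1}{7} \left(- \frac{1}{8}\right) 2 \left(-57070\right) = \left(- \frac{1}{28}\right) \left(-57070\right) = \frac{28535}{14}$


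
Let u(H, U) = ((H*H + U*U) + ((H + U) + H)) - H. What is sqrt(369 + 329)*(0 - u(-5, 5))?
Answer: -50*sqrt(698) ≈ -1321.0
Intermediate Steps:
u(H, U) = H + U + H**2 + U**2 (u(H, U) = ((H**2 + U**2) + (U + 2*H)) - H = (U + H**2 + U**2 + 2*H) - H = H + U + H**2 + U**2)
sqrt(369 + 329)*(0 - u(-5, 5)) = sqrt(369 + 329)*(0 - (-5 + 5 + (-5)**2 + 5**2)) = sqrt(698)*(0 - (-5 + 5 + 25 + 25)) = sqrt(698)*(0 - 1*50) = sqrt(698)*(0 - 50) = sqrt(698)*(-50) = -50*sqrt(698)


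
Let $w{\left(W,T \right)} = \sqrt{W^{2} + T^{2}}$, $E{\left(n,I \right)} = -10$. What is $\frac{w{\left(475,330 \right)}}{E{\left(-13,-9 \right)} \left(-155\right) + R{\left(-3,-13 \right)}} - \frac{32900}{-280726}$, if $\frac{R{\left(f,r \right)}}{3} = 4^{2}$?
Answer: $\frac{16450}{140363} + \frac{5 \sqrt{13381}}{1598} \approx 0.47914$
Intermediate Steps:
$R{\left(f,r \right)} = 48$ ($R{\left(f,r \right)} = 3 \cdot 4^{2} = 3 \cdot 16 = 48$)
$w{\left(W,T \right)} = \sqrt{T^{2} + W^{2}}$
$\frac{w{\left(475,330 \right)}}{E{\left(-13,-9 \right)} \left(-155\right) + R{\left(-3,-13 \right)}} - \frac{32900}{-280726} = \frac{\sqrt{330^{2} + 475^{2}}}{\left(-10\right) \left(-155\right) + 48} - \frac{32900}{-280726} = \frac{\sqrt{108900 + 225625}}{1550 + 48} - - \frac{16450}{140363} = \frac{\sqrt{334525}}{1598} + \frac{16450}{140363} = 5 \sqrt{13381} \cdot \frac{1}{1598} + \frac{16450}{140363} = \frac{5 \sqrt{13381}}{1598} + \frac{16450}{140363} = \frac{16450}{140363} + \frac{5 \sqrt{13381}}{1598}$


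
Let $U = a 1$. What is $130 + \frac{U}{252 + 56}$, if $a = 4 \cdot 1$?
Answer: $\frac{10011}{77} \approx 130.01$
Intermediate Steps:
$a = 4$
$U = 4$ ($U = 4 \cdot 1 = 4$)
$130 + \frac{U}{252 + 56} = 130 + \frac{1}{252 + 56} \cdot 4 = 130 + \frac{1}{308} \cdot 4 = 130 + \frac{1}{77} = \frac{10011}{77}$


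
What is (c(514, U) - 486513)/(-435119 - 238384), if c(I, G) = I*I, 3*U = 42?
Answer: 222317/673503 ≈ 0.33009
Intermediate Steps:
U = 14 (U = (⅓)*42 = 14)
c(I, G) = I²
(c(514, U) - 486513)/(-435119 - 238384) = (514² - 486513)/(-435119 - 238384) = (264196 - 486513)/(-673503) = -222317*(-1/673503) = 222317/673503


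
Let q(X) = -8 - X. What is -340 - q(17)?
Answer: -315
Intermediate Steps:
-340 - q(17) = -340 - (-8 - 1*17) = -340 - (-8 - 17) = -340 - 1*(-25) = -340 + 25 = -315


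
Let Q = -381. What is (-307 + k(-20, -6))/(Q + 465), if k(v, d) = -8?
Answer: -15/4 ≈ -3.7500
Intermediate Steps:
(-307 + k(-20, -6))/(Q + 465) = (-307 - 8)/(-381 + 465) = -315/84 = -315*1/84 = -15/4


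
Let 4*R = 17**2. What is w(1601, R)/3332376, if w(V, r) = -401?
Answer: -401/3332376 ≈ -0.00012033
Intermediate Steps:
R = 289/4 (R = (1/4)*17**2 = (1/4)*289 = 289/4 ≈ 72.250)
w(1601, R)/3332376 = -401/3332376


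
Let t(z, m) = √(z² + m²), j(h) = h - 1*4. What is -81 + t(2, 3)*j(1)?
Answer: -81 - 3*√13 ≈ -91.817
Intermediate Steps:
j(h) = -4 + h (j(h) = h - 4 = -4 + h)
t(z, m) = √(m² + z²)
-81 + t(2, 3)*j(1) = -81 + √(3² + 2²)*(-4 + 1) = -81 + √(9 + 4)*(-3) = -81 + √13*(-3) = -81 - 3*√13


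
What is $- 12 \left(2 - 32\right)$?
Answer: $360$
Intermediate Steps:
$- 12 \left(2 - 32\right) = \left(-12\right) \left(-30\right) = 360$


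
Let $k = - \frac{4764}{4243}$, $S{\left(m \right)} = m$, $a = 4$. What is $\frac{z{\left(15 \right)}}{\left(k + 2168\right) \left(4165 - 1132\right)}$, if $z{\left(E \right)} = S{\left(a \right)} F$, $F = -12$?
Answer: $- \frac{16972}{2323798665} \approx -7.3036 \cdot 10^{-6}$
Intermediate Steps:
$k = - \frac{4764}{4243}$ ($k = \left(-4764\right) \frac{1}{4243} = - \frac{4764}{4243} \approx -1.1228$)
$z{\left(E \right)} = -48$ ($z{\left(E \right)} = 4 \left(-12\right) = -48$)
$\frac{z{\left(15 \right)}}{\left(k + 2168\right) \left(4165 - 1132\right)} = - \frac{48}{\left(- \frac{4764}{4243} + 2168\right) \left(4165 - 1132\right)} = - \frac{48}{\frac{9194060}{4243} \cdot 3033} = - \frac{48}{\frac{27885583980}{4243}} = \left(-48\right) \frac{4243}{27885583980} = - \frac{16972}{2323798665}$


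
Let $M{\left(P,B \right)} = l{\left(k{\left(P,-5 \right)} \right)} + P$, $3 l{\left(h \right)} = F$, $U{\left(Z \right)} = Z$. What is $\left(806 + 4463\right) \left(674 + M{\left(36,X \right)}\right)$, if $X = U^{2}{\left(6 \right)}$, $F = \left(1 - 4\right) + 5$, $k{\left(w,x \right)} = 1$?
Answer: $\frac{11233508}{3} \approx 3.7445 \cdot 10^{6}$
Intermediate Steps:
$F = 2$ ($F = -3 + 5 = 2$)
$X = 36$ ($X = 6^{2} = 36$)
$l{\left(h \right)} = \frac{2}{3}$ ($l{\left(h \right)} = \frac{1}{3} \cdot 2 = \frac{2}{3}$)
$M{\left(P,B \right)} = \frac{2}{3} + P$
$\left(806 + 4463\right) \left(674 + M{\left(36,X \right)}\right) = \left(806 + 4463\right) \left(674 + \left(\frac{2}{3} + 36\right)\right) = 5269 \left(674 + \frac{110}{3}\right) = 5269 \cdot \frac{2132}{3} = \frac{11233508}{3}$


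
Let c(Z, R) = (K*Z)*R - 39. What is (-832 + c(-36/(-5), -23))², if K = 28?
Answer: 758396521/25 ≈ 3.0336e+7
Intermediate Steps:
c(Z, R) = -39 + 28*R*Z (c(Z, R) = (28*Z)*R - 39 = 28*R*Z - 39 = -39 + 28*R*Z)
(-832 + c(-36/(-5), -23))² = (-832 + (-39 + 28*(-23)*(-36/(-5))))² = (-832 + (-39 + 28*(-23)*(-36*(-⅕))))² = (-832 + (-39 + 28*(-23)*(36/5)))² = (-832 + (-39 - 23184/5))² = (-832 - 23379/5)² = (-27539/5)² = 758396521/25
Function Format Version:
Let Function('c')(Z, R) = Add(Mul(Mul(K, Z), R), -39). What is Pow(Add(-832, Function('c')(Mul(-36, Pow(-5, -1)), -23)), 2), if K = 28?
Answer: Rational(758396521, 25) ≈ 3.0336e+7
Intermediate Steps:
Function('c')(Z, R) = Add(-39, Mul(28, R, Z)) (Function('c')(Z, R) = Add(Mul(Mul(28, Z), R), -39) = Add(Mul(28, R, Z), -39) = Add(-39, Mul(28, R, Z)))
Pow(Add(-832, Function('c')(Mul(-36, Pow(-5, -1)), -23)), 2) = Pow(Add(-832, Add(-39, Mul(28, -23, Mul(-36, Pow(-5, -1))))), 2) = Pow(Add(-832, Add(-39, Mul(28, -23, Mul(-36, Rational(-1, 5))))), 2) = Pow(Add(-832, Add(-39, Mul(28, -23, Rational(36, 5)))), 2) = Pow(Add(-832, Add(-39, Rational(-23184, 5))), 2) = Pow(Add(-832, Rational(-23379, 5)), 2) = Pow(Rational(-27539, 5), 2) = Rational(758396521, 25)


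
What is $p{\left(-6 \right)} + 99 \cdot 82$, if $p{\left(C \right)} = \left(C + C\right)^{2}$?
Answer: $8262$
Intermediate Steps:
$p{\left(C \right)} = 4 C^{2}$ ($p{\left(C \right)} = \left(2 C\right)^{2} = 4 C^{2}$)
$p{\left(-6 \right)} + 99 \cdot 82 = 4 \left(-6\right)^{2} + 99 \cdot 82 = 4 \cdot 36 + 8118 = 144 + 8118 = 8262$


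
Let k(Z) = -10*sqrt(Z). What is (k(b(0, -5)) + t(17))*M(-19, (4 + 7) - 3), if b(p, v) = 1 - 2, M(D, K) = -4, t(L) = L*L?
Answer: -1156 + 40*I ≈ -1156.0 + 40.0*I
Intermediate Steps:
t(L) = L**2
b(p, v) = -1
(k(b(0, -5)) + t(17))*M(-19, (4 + 7) - 3) = (-10*I + 17**2)*(-4) = (-10*I + 289)*(-4) = (289 - 10*I)*(-4) = -1156 + 40*I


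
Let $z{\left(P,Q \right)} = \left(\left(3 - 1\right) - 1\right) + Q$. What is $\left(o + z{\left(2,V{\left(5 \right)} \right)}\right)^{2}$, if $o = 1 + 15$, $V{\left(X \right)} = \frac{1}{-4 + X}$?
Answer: $324$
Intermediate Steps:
$z{\left(P,Q \right)} = 1 + Q$ ($z{\left(P,Q \right)} = \left(\left(3 - 1\right) - 1\right) + Q = \left(2 - 1\right) + Q = 1 + Q$)
$o = 16$
$\left(o + z{\left(2,V{\left(5 \right)} \right)}\right)^{2} = \left(16 + \left(1 + \frac{1}{-4 + 5}\right)\right)^{2} = \left(16 + \left(1 + 1^{-1}\right)\right)^{2} = \left(16 + \left(1 + 1\right)\right)^{2} = \left(16 + 2\right)^{2} = 18^{2} = 324$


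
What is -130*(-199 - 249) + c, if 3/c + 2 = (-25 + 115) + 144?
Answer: 13511683/232 ≈ 58240.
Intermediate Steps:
c = 3/232 (c = 3/(-2 + ((-25 + 115) + 144)) = 3/(-2 + (90 + 144)) = 3/(-2 + 234) = 3/232 ≈ 0.012931)
-130*(-199 - 249) + c = -130*(-199 - 249) + 3/232 = -130*(-448) + 3/232 = 58240 + 3/232 = 13511683/232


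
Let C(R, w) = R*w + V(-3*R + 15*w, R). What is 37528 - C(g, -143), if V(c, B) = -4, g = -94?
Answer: 24090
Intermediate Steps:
C(R, w) = -4 + R*w (C(R, w) = R*w - 4 = -4 + R*w)
37528 - C(g, -143) = 37528 - (-4 - 94*(-143)) = 37528 - (-4 + 13442) = 37528 - 1*13438 = 37528 - 13438 = 24090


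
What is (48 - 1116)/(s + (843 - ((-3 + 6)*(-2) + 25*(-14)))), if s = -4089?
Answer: 534/1445 ≈ 0.36955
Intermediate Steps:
(48 - 1116)/(s + (843 - ((-3 + 6)*(-2) + 25*(-14)))) = (48 - 1116)/(-4089 + (843 - ((-3 + 6)*(-2) + 25*(-14)))) = -1068/(-4089 + (843 - (3*(-2) - 350))) = -1068/(-4089 + (843 - (-6 - 350))) = -1068/(-4089 + (843 - 1*(-356))) = -1068/(-4089 + (843 + 356)) = -1068/(-4089 + 1199) = -1068/(-2890) = -1068*(-1/2890) = 534/1445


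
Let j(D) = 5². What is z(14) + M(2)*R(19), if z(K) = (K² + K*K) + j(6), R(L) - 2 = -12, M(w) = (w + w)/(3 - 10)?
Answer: 2959/7 ≈ 422.71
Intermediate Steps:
M(w) = -2*w/7 (M(w) = (2*w)/(-7) = (2*w)*(-⅐) = -2*w/7)
j(D) = 25
R(L) = -10 (R(L) = 2 - 12 = -10)
z(K) = 25 + 2*K² (z(K) = (K² + K*K) + 25 = (K² + K²) + 25 = 2*K² + 25 = 25 + 2*K²)
z(14) + M(2)*R(19) = (25 + 2*14²) - 2/7*2*(-10) = (25 + 2*196) - 4/7*(-10) = (25 + 392) + 40/7 = 417 + 40/7 = 2959/7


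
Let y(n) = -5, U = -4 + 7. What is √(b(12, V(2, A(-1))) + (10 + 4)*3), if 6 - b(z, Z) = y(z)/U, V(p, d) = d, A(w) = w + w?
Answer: √447/3 ≈ 7.0475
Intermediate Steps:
U = 3
A(w) = 2*w
b(z, Z) = 23/3 (b(z, Z) = 6 - (-5)/3 = 6 - 1*(-5/3) = 6 + 5/3 = 23/3)
√(b(12, V(2, A(-1))) + (10 + 4)*3) = √(23/3 + (10 + 4)*3) = √(23/3 + 14*3) = √(23/3 + 42) = √(149/3) = √447/3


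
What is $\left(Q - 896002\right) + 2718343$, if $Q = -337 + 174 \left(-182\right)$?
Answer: $1790336$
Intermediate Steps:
$Q = -32005$ ($Q = -337 - 31668 = -32005$)
$\left(Q - 896002\right) + 2718343 = \left(-32005 - 896002\right) + 2718343 = -928007 + 2718343 = 1790336$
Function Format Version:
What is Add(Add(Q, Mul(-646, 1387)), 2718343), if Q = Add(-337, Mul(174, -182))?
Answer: 1790336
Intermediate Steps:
Q = -32005 (Q = Add(-337, -31668) = -32005)
Add(Add(Q, Mul(-646, 1387)), 2718343) = Add(Add(-32005, Mul(-646, 1387)), 2718343) = Add(Add(-32005, -896002), 2718343) = Add(-928007, 2718343) = 1790336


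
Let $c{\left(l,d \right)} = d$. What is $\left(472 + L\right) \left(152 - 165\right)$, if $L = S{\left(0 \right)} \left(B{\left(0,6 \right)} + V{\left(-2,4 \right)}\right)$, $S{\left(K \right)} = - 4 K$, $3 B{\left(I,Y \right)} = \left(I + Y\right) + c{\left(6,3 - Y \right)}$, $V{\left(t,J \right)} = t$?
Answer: $-6136$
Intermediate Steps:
$B{\left(I,Y \right)} = 1 + \frac{I}{3}$ ($B{\left(I,Y \right)} = \frac{\left(I + Y\right) - \left(-3 + Y\right)}{3} = \frac{3 + I}{3} = 1 + \frac{I}{3}$)
$L = 0$ ($L = \left(-4\right) 0 \left(\left(1 + \frac{1}{3} \cdot 0\right) - 2\right) = 0 \left(\left(1 + 0\right) - 2\right) = 0 \left(1 - 2\right) = 0 \left(-1\right) = 0$)
$\left(472 + L\right) \left(152 - 165\right) = \left(472 + 0\right) \left(152 - 165\right) = 472 \left(-13\right) = -6136$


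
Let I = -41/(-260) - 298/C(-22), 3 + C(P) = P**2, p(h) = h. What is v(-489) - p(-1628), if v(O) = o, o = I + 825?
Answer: 23593417/9620 ≈ 2452.5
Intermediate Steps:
C(P) = -3 + P**2
I = -4443/9620 (I = -41/(-260) - 298/(-3 + (-22)**2) = -41*(-1/260) - 298/(-3 + 484) = 41/260 - 298/481 = -4443/9620 ≈ -0.46185)
o = 7932057/9620 (o = -4443/9620 + 825 = 7932057/9620 ≈ 824.54)
v(O) = 7932057/9620
v(-489) - p(-1628) = 7932057/9620 - 1*(-1628) = 7932057/9620 + 1628 = 23593417/9620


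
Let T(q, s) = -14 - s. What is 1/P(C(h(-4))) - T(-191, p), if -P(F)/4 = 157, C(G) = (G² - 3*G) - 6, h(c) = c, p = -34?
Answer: -12561/628 ≈ -20.002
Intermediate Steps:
C(G) = -6 + G² - 3*G
P(F) = -628 (P(F) = -4*157 = -628)
1/P(C(h(-4))) - T(-191, p) = 1/(-628) - (-14 - 1*(-34)) = -1/628 - (-14 + 34) = -1/628 - 1*20 = -1/628 - 20 = -12561/628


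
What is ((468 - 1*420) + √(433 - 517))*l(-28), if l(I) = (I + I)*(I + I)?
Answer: 150528 + 6272*I*√21 ≈ 1.5053e+5 + 28742.0*I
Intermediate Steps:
l(I) = 4*I² (l(I) = (2*I)*(2*I) = 4*I²)
((468 - 1*420) + √(433 - 517))*l(-28) = ((468 - 1*420) + √(433 - 517))*(4*(-28)²) = ((468 - 420) + √(-84))*(4*784) = (48 + 2*I*√21)*3136 = 150528 + 6272*I*√21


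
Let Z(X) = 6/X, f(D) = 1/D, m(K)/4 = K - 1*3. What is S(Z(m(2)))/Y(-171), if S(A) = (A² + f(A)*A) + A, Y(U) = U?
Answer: -7/684 ≈ -0.010234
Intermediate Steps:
m(K) = -12 + 4*K (m(K) = 4*(K - 1*3) = 4*(K - 3) = 4*(-3 + K) = -12 + 4*K)
S(A) = 1 + A + A² (S(A) = (A² + A/A) + A = (A² + 1) + A = (1 + A²) + A = 1 + A + A²)
S(Z(m(2)))/Y(-171) = (1 + (6/(-12 + 4*2))*(1 + 6/(-12 + 4*2)))/(-171) = (1 + (6/(-12 + 8))*(1 + 6/(-12 + 8)))*(-1/171) = (1 + (6/(-4))*(1 + 6/(-4)))*(-1/171) = (1 + (6*(-¼))*(1 + 6*(-¼)))*(-1/171) = (1 - 3*(1 - 3/2)/2)*(-1/171) = (1 - 3/2*(-½))*(-1/171) = (1 + ¾)*(-1/171) = (7/4)*(-1/171) = -7/684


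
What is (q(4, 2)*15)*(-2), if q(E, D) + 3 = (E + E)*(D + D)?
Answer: -870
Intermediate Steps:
q(E, D) = -3 + 4*D*E (q(E, D) = -3 + (E + E)*(D + D) = -3 + (2*E)*(2*D) = -3 + 4*D*E)
(q(4, 2)*15)*(-2) = ((-3 + 4*2*4)*15)*(-2) = ((-3 + 32)*15)*(-2) = (29*15)*(-2) = 435*(-2) = -870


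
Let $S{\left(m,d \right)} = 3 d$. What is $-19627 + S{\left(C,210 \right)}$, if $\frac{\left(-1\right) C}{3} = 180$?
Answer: $-18997$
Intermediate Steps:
$C = -540$ ($C = \left(-3\right) 180 = -540$)
$-19627 + S{\left(C,210 \right)} = -19627 + 3 \cdot 210 = -19627 + 630 = -18997$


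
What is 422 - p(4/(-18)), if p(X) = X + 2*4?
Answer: 3728/9 ≈ 414.22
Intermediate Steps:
p(X) = 8 + X (p(X) = X + 8 = 8 + X)
422 - p(4/(-18)) = 422 - (8 + 4/(-18)) = 422 - (8 + 4*(-1/18)) = 422 - (8 - 2/9) = 422 - 1*70/9 = 422 - 70/9 = 3728/9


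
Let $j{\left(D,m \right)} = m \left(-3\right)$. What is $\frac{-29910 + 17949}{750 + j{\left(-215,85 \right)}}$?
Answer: $- \frac{1329}{55} \approx -24.164$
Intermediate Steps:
$j{\left(D,m \right)} = - 3 m$
$\frac{-29910 + 17949}{750 + j{\left(-215,85 \right)}} = \frac{-29910 + 17949}{750 - 255} = - \frac{11961}{750 - 255} = - \frac{11961}{495} = \left(-11961\right) \frac{1}{495} = - \frac{1329}{55}$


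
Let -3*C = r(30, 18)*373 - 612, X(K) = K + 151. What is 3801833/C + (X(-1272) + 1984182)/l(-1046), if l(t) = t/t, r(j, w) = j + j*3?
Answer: 29178923843/14716 ≈ 1.9828e+6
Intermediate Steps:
r(j, w) = 4*j (r(j, w) = j + 3*j = 4*j)
X(K) = 151 + K
l(t) = 1
C = -14716 (C = -((4*30)*373 - 612)/3 = -(120*373 - 612)/3 = -(44760 - 612)/3 = -⅓*44148 = -14716)
3801833/C + (X(-1272) + 1984182)/l(-1046) = 3801833/(-14716) + ((151 - 1272) + 1984182)/1 = 3801833*(-1/14716) + (-1121 + 1984182)*1 = -3801833/14716 + 1983061*1 = -3801833/14716 + 1983061 = 29178923843/14716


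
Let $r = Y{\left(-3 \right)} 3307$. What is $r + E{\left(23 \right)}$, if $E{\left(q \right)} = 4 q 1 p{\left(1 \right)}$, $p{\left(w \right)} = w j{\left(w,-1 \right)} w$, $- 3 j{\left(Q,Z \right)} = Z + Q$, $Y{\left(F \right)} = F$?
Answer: $-9921$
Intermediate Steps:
$j{\left(Q,Z \right)} = - \frac{Q}{3} - \frac{Z}{3}$ ($j{\left(Q,Z \right)} = - \frac{Z + Q}{3} = - \frac{Q + Z}{3} = - \frac{Q}{3} - \frac{Z}{3}$)
$r = -9921$ ($r = \left(-3\right) 3307 = -9921$)
$p{\left(w \right)} = w^{2} \left(\frac{1}{3} - \frac{w}{3}\right)$ ($p{\left(w \right)} = w \left(- \frac{w}{3} - - \frac{1}{3}\right) w = w \left(- \frac{w}{3} + \frac{1}{3}\right) w = w \left(\frac{1}{3} - \frac{w}{3}\right) w = w^{2} \left(\frac{1}{3} - \frac{w}{3}\right)$)
$E{\left(q \right)} = 0$ ($E{\left(q \right)} = 4 q 1 \frac{1^{2} \left(1 - 1\right)}{3} = 4 q \frac{1}{3} \cdot 1 \left(1 - 1\right) = 4 q \frac{1}{3} \cdot 1 \cdot 0 = 4 q 0 = 0$)
$r + E{\left(23 \right)} = -9921 + 0 = -9921$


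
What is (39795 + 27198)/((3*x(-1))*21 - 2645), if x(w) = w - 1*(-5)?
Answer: -66993/2393 ≈ -27.995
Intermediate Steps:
x(w) = 5 + w (x(w) = w + 5 = 5 + w)
(39795 + 27198)/((3*x(-1))*21 - 2645) = (39795 + 27198)/((3*(5 - 1))*21 - 2645) = 66993/((3*4)*21 - 2645) = 66993/(12*21 - 2645) = 66993/(252 - 2645) = 66993/(-2393) = 66993*(-1/2393) = -66993/2393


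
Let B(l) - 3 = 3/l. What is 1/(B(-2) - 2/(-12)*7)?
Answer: 3/8 ≈ 0.37500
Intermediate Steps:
B(l) = 3 + 3/l
1/(B(-2) - 2/(-12)*7) = 1/((3 + 3/(-2)) - 2/(-12)*7) = 1/((3 + 3*(-1/2)) - 2*(-1/12)*7) = 1/((3 - 3/2) + (1/6)*7) = 1/(3/2 + 7/6) = 1/(8/3) = 3/8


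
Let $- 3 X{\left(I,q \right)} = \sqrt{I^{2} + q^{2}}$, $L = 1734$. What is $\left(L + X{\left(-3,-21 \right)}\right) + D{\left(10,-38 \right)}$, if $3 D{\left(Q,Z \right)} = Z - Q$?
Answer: $1718 - 5 \sqrt{2} \approx 1710.9$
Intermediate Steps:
$D{\left(Q,Z \right)} = - \frac{Q}{3} + \frac{Z}{3}$ ($D{\left(Q,Z \right)} = \frac{Z - Q}{3} = - \frac{Q}{3} + \frac{Z}{3}$)
$X{\left(I,q \right)} = - \frac{\sqrt{I^{2} + q^{2}}}{3}$
$\left(L + X{\left(-3,-21 \right)}\right) + D{\left(10,-38 \right)} = \left(1734 - \frac{\sqrt{\left(-3\right)^{2} + \left(-21\right)^{2}}}{3}\right) + \left(\left(- \frac{1}{3}\right) 10 + \frac{1}{3} \left(-38\right)\right) = \left(1734 - \frac{\sqrt{9 + 441}}{3}\right) - 16 = \left(1734 - \frac{\sqrt{450}}{3}\right) - 16 = \left(1734 - \frac{15 \sqrt{2}}{3}\right) - 16 = \left(1734 - 5 \sqrt{2}\right) - 16 = 1718 - 5 \sqrt{2}$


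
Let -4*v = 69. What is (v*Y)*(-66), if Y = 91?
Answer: 207207/2 ≈ 1.0360e+5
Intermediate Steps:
v = -69/4 (v = -1/4*69 = -69/4 ≈ -17.250)
(v*Y)*(-66) = -69/4*91*(-66) = -6279/4*(-66) = 207207/2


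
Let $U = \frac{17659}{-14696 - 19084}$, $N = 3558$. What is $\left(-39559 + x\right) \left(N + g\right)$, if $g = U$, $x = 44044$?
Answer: $\frac{35931302719}{2252} \approx 1.5955 \cdot 10^{7}$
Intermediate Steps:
$U = - \frac{17659}{33780}$ ($U = \frac{17659}{-33780} = 17659 \left(- \frac{1}{33780}\right) = - \frac{17659}{33780} \approx -0.52277$)
$g = - \frac{17659}{33780} \approx -0.52277$
$\left(-39559 + x\right) \left(N + g\right) = \left(-39559 + 44044\right) \left(3558 - \frac{17659}{33780}\right) = 4485 \cdot \frac{120171581}{33780} = \frac{35931302719}{2252}$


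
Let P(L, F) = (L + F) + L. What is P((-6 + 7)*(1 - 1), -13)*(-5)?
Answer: 65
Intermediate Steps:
P(L, F) = F + 2*L (P(L, F) = (F + L) + L = F + 2*L)
P((-6 + 7)*(1 - 1), -13)*(-5) = (-13 + 2*((-6 + 7)*(1 - 1)))*(-5) = (-13 + 2*(1*0))*(-5) = (-13 + 2*0)*(-5) = (-13 + 0)*(-5) = -13*(-5) = 65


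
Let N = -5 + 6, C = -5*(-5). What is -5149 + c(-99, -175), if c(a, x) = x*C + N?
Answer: -9523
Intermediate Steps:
C = 25
N = 1
c(a, x) = 1 + 25*x (c(a, x) = x*25 + 1 = 25*x + 1 = 1 + 25*x)
-5149 + c(-99, -175) = -5149 + (1 + 25*(-175)) = -5149 + (1 - 4375) = -5149 - 4374 = -9523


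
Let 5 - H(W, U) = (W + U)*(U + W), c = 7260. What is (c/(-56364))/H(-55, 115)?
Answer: 11/307013 ≈ 3.5829e-5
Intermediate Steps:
H(W, U) = 5 - (U + W)² (H(W, U) = 5 - (W + U)*(U + W) = 5 - (U + W)*(U + W) = 5 - (U + W)²)
(c/(-56364))/H(-55, 115) = (7260/(-56364))/(5 - (115 - 55)²) = (7260*(-1/56364))/(5 - 1*60²) = -55/(427*(5 - 1*3600)) = -55/(427*(5 - 3600)) = -55/427/(-3595) = -55/427*(-1/3595) = 11/307013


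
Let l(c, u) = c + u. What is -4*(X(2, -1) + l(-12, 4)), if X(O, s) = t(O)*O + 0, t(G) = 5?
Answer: -8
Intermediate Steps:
X(O, s) = 5*O (X(O, s) = 5*O + 0 = 5*O)
-4*(X(2, -1) + l(-12, 4)) = -4*(5*2 + (-12 + 4)) = -4*(10 - 8) = -4*2 = -8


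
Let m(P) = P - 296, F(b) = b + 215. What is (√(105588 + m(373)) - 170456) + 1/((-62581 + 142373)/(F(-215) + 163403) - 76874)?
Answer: -2141159594531483/12561362430 + √105665 ≈ -1.7013e+5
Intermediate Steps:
F(b) = 215 + b
m(P) = -296 + P
(√(105588 + m(373)) - 170456) + 1/((-62581 + 142373)/(F(-215) + 163403) - 76874) = (√(105588 + (-296 + 373)) - 170456) + 1/((-62581 + 142373)/((215 - 215) + 163403) - 76874) = (√(105588 + 77) - 170456) + 1/(79792/(0 + 163403) - 76874) = (√105665 - 170456) + 1/(79792/163403 - 76874) = (-170456 + √105665) + 1/(79792*(1/163403) - 76874) = (-170456 + √105665) + 1/(79792/163403 - 76874) = (-170456 + √105665) + 1/(-12561362430/163403) = (-170456 + √105665) - 163403/12561362430 = -2141159594531483/12561362430 + √105665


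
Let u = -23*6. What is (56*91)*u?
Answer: -703248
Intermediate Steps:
u = -138
(56*91)*u = (56*91)*(-138) = 5096*(-138) = -703248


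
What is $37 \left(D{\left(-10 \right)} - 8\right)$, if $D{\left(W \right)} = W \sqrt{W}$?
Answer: $-296 - 370 i \sqrt{10} \approx -296.0 - 1170.0 i$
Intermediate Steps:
$D{\left(W \right)} = W^{\frac{3}{2}}$
$37 \left(D{\left(-10 \right)} - 8\right) = 37 \left(\left(-10\right)^{\frac{3}{2}} - 8\right) = 37 \left(- 10 i \sqrt{10} - 8\right) = 37 \left(-8 - 10 i \sqrt{10}\right) = -296 - 370 i \sqrt{10}$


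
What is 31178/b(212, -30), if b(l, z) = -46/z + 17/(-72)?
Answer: 11224080/467 ≈ 24034.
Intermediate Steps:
b(l, z) = -17/72 - 46/z (b(l, z) = -46/z + 17*(-1/72) = -46/z - 17/72 = -17/72 - 46/z)
31178/b(212, -30) = 31178/(-17/72 - 46/(-30)) = 31178/(-17/72 - 46*(-1/30)) = 31178/(-17/72 + 23/15) = 31178/(467/360) = 31178*(360/467) = 11224080/467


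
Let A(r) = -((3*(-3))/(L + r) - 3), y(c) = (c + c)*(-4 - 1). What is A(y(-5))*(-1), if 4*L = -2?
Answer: -35/11 ≈ -3.1818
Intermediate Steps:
L = -1/2 (L = (1/4)*(-2) = -1/2 ≈ -0.50000)
y(c) = -10*c (y(c) = (2*c)*(-5) = -10*c)
A(r) = 3 + 9/(-1/2 + r) (A(r) = -((3*(-3))/(-1/2 + r) - 3) = -(-9/(-1/2 + r) - 3) = -(-3 - 9/(-1/2 + r)) = 3 + 9/(-1/2 + r))
A(y(-5))*(-1) = (3*(5 + 2*(-10*(-5)))/(-1 + 2*(-10*(-5))))*(-1) = (3*(5 + 2*50)/(-1 + 2*50))*(-1) = (3*(5 + 100)/(-1 + 100))*(-1) = (3*105/99)*(-1) = (3*(1/99)*105)*(-1) = (35/11)*(-1) = -35/11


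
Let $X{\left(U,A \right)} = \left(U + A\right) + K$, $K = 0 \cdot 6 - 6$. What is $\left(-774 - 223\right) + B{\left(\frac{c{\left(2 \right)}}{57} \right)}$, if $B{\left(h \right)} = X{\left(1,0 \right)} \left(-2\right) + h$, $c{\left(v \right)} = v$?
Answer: $- \frac{56257}{57} \approx -986.96$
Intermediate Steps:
$K = -6$ ($K = 0 - 6 = -6$)
$X{\left(U,A \right)} = -6 + A + U$ ($X{\left(U,A \right)} = \left(U + A\right) - 6 = \left(A + U\right) - 6 = -6 + A + U$)
$B{\left(h \right)} = 10 + h$ ($B{\left(h \right)} = \left(-6 + 0 + 1\right) \left(-2\right) + h = \left(-5\right) \left(-2\right) + h = 10 + h$)
$\left(-774 - 223\right) + B{\left(\frac{c{\left(2 \right)}}{57} \right)} = \left(-774 - 223\right) + \left(10 + \frac{2}{57}\right) = -997 + \left(10 + 2 \cdot \frac{1}{57}\right) = -997 + \left(10 + \frac{2}{57}\right) = -997 + \frac{572}{57} = - \frac{56257}{57}$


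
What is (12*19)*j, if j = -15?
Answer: -3420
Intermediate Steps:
(12*19)*j = (12*19)*(-15) = 228*(-15) = -3420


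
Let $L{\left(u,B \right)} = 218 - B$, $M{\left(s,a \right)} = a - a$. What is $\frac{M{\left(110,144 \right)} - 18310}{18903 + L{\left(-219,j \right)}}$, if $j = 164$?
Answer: $- \frac{18310}{18957} \approx -0.96587$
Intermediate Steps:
$M{\left(s,a \right)} = 0$
$\frac{M{\left(110,144 \right)} - 18310}{18903 + L{\left(-219,j \right)}} = \frac{0 - 18310}{18903 + \left(218 - 164\right)} = - \frac{18310}{18903 + \left(218 - 164\right)} = - \frac{18310}{18903 + 54} = - \frac{18310}{18957}$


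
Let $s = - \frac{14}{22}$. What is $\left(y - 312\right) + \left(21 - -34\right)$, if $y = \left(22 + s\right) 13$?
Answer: $\frac{228}{11} \approx 20.727$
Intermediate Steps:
$s = - \frac{7}{11}$ ($s = \left(-14\right) \frac{1}{22} = - \frac{7}{11} \approx -0.63636$)
$y = \frac{3055}{11}$ ($y = \left(22 - \frac{7}{11}\right) 13 = \frac{235}{11} \cdot 13 = \frac{3055}{11} \approx 277.73$)
$\left(y - 312\right) + \left(21 - -34\right) = \left(\frac{3055}{11} - 312\right) + \left(21 - -34\right) = - \frac{377}{11} + \left(21 + 34\right) = - \frac{377}{11} + 55 = \frac{228}{11}$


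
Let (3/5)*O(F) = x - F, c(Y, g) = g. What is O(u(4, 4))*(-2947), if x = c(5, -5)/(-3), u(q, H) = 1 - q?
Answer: -206290/9 ≈ -22921.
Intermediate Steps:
x = 5/3 (x = -5/(-3) = -5*(-⅓) = 5/3 ≈ 1.6667)
O(F) = 25/9 - 5*F/3 (O(F) = 5*(5/3 - F)/3 = 25/9 - 5*F/3)
O(u(4, 4))*(-2947) = (25/9 - 5*(1 - 1*4)/3)*(-2947) = (25/9 - 5*(1 - 4)/3)*(-2947) = (25/9 - 5/3*(-3))*(-2947) = (25/9 + 5)*(-2947) = (70/9)*(-2947) = -206290/9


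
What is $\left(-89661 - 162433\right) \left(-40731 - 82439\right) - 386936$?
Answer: $31050031044$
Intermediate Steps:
$\left(-89661 - 162433\right) \left(-40731 - 82439\right) - 386936 = \left(-252094\right) \left(-123170\right) - 386936 = 31050417980 - 386936 = 31050031044$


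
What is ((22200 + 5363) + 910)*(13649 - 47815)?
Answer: -972808518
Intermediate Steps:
((22200 + 5363) + 910)*(13649 - 47815) = (27563 + 910)*(-34166) = 28473*(-34166) = -972808518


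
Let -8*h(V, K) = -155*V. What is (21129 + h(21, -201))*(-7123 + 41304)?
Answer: 5888941947/8 ≈ 7.3612e+8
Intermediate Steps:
h(V, K) = 155*V/8 (h(V, K) = -(-155)*V/8 = 155*V/8)
(21129 + h(21, -201))*(-7123 + 41304) = (21129 + (155/8)*21)*(-7123 + 41304) = (21129 + 3255/8)*34181 = (172287/8)*34181 = 5888941947/8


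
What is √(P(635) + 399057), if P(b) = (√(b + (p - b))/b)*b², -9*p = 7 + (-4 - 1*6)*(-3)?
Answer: √(3591513 + 1905*I*√37)/3 ≈ 631.71 + 1.0191*I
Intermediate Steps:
p = -37/9 (p = -(7 + (-4 - 1*6)*(-3))/9 = -(7 + (-4 - 6)*(-3))/9 = -(7 - 10*(-3))/9 = -(7 + 30)/9 = -⅑*37 = -37/9 ≈ -4.1111)
P(b) = I*b*√37/3 (P(b) = (√(b + (-37/9 - b))/b)*b² = (√(-37/9)/b)*b² = ((I*√37/3)/b)*b² = (I*√37/(3*b))*b² = I*b*√37/3)
√(P(635) + 399057) = √((⅓)*I*635*√37 + 399057) = √(635*I*√37/3 + 399057) = √(399057 + 635*I*√37/3)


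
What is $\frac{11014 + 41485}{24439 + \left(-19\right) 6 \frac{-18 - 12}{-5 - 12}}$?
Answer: $\frac{892483}{412043} \approx 2.166$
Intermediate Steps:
$\frac{11014 + 41485}{24439 + \left(-19\right) 6 \frac{-18 - 12}{-5 - 12}} = \frac{52499}{24439 - 114 \left(- \frac{30}{-17}\right)} = \frac{52499}{24439 - 114 \left(\left(-30\right) \left(- \frac{1}{17}\right)\right)} = \frac{52499}{24439 - \frac{3420}{17}} = \frac{52499}{\frac{412043}{17}} = 52499 \cdot \frac{17}{412043} = \frac{892483}{412043}$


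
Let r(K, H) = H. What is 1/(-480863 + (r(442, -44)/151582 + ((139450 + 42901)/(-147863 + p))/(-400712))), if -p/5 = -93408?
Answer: -745655493271768/358558137678648156797 ≈ -2.0796e-6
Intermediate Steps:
p = 467040 (p = -5*(-93408) = 467040)
1/(-480863 + (r(442, -44)/151582 + ((139450 + 42901)/(-147863 + p))/(-400712))) = 1/(-480863 + (-44/151582 + ((139450 + 42901)/(-147863 + 467040))/(-400712))) = 1/(-480863 + (-44*1/151582 + (182351/319177)*(-1/400712))) = 1/(-480863 + (-22/75791 + (182351*(1/319177))*(-1/400712))) = 1/(-480863 + (-22/75791 + (182351/319177)*(-1/400712))) = 1/(-480863 + (-22/75791 - 14027/9838311848)) = 1/(-480863 - 217505981013/745655493271768) = 1/(-358558137678648156797/745655493271768) = -745655493271768/358558137678648156797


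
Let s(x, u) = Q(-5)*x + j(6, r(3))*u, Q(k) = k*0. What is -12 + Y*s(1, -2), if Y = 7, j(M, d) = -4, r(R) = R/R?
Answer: 44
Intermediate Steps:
r(R) = 1
Q(k) = 0
s(x, u) = -4*u (s(x, u) = 0*x - 4*u = 0 - 4*u = -4*u)
-12 + Y*s(1, -2) = -12 + 7*(-4*(-2)) = -12 + 7*8 = -12 + 56 = 44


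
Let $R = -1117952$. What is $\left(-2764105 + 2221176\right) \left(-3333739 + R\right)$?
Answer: $2416952142939$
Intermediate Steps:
$\left(-2764105 + 2221176\right) \left(-3333739 + R\right) = \left(-2764105 + 2221176\right) \left(-3333739 - 1117952\right) = \left(-542929\right) \left(-4451691\right) = 2416952142939$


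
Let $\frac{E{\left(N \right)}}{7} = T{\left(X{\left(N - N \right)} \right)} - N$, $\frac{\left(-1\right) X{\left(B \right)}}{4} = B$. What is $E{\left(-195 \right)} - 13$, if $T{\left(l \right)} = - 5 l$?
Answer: $1352$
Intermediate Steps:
$X{\left(B \right)} = - 4 B$
$E{\left(N \right)} = - 7 N$ ($E{\left(N \right)} = 7 \left(- 5 \left(- 4 \left(N - N\right)\right) - N\right) = 7 \left(- 5 \left(\left(-4\right) 0\right) - N\right) = 7 \left(\left(-5\right) 0 - N\right) = 7 \left(0 - N\right) = 7 \left(- N\right) = - 7 N$)
$E{\left(-195 \right)} - 13 = \left(-7\right) \left(-195\right) - 13 = 1365 + \left(-21996 + 21983\right) = 1365 - 13 = 1352$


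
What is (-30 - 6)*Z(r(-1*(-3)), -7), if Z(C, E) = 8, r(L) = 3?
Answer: -288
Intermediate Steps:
(-30 - 6)*Z(r(-1*(-3)), -7) = (-30 - 6)*8 = -36*8 = -288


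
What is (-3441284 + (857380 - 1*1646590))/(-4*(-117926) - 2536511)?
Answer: 4230494/2064807 ≈ 2.0489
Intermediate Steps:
(-3441284 + (857380 - 1*1646590))/(-4*(-117926) - 2536511) = (-3441284 + (857380 - 1646590))/(471704 - 2536511) = (-3441284 - 789210)/(-2064807) = -4230494*(-1/2064807) = 4230494/2064807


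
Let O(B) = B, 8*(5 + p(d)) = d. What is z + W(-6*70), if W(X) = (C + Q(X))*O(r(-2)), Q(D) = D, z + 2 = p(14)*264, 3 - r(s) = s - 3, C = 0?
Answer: -4220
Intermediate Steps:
p(d) = -5 + d/8
r(s) = 6 - s (r(s) = 3 - (s - 3) = 3 - (-3 + s) = 3 + (3 - s) = 6 - s)
z = -860 (z = -2 + (-5 + (⅛)*14)*264 = -2 + (-5 + 7/4)*264 = -2 - 13/4*264 = -2 - 858 = -860)
W(X) = 8*X (W(X) = (0 + X)*(6 - 1*(-2)) = X*(6 + 2) = X*8 = 8*X)
z + W(-6*70) = -860 + 8*(-6*70) = -860 + 8*(-420) = -860 - 3360 = -4220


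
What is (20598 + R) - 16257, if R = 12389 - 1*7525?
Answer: 9205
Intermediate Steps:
R = 4864 (R = 12389 - 7525 = 4864)
(20598 + R) - 16257 = (20598 + 4864) - 16257 = 25462 - 16257 = 9205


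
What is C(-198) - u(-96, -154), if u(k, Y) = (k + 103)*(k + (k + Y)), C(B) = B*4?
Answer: 1630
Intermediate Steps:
C(B) = 4*B
u(k, Y) = (103 + k)*(Y + 2*k) (u(k, Y) = (103 + k)*(k + (Y + k)) = (103 + k)*(Y + 2*k))
C(-198) - u(-96, -154) = 4*(-198) - (2*(-96)**2 + 103*(-154) + 206*(-96) - 154*(-96)) = -792 - (2*9216 - 15862 - 19776 + 14784) = -792 - (18432 - 15862 - 19776 + 14784) = -792 - 1*(-2422) = -792 + 2422 = 1630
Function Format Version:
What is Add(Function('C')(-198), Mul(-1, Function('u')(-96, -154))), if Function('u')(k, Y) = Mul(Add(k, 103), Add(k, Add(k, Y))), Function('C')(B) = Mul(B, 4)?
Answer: 1630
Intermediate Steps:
Function('C')(B) = Mul(4, B)
Function('u')(k, Y) = Mul(Add(103, k), Add(Y, Mul(2, k))) (Function('u')(k, Y) = Mul(Add(103, k), Add(k, Add(Y, k))) = Mul(Add(103, k), Add(Y, Mul(2, k))))
Add(Function('C')(-198), Mul(-1, Function('u')(-96, -154))) = Add(Mul(4, -198), Mul(-1, Add(Mul(2, Pow(-96, 2)), Mul(103, -154), Mul(206, -96), Mul(-154, -96)))) = Add(-792, Mul(-1, Add(Mul(2, 9216), -15862, -19776, 14784))) = Add(-792, Mul(-1, Add(18432, -15862, -19776, 14784))) = Add(-792, Mul(-1, -2422)) = Add(-792, 2422) = 1630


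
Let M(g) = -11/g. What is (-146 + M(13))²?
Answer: 3644281/169 ≈ 21564.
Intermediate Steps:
(-146 + M(13))² = (-146 - 11/13)² = (-1909/13)² = 3644281/169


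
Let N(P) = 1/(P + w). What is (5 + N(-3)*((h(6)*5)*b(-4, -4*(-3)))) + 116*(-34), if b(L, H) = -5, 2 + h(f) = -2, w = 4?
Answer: -3839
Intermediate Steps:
h(f) = -4 (h(f) = -2 - 2 = -4)
N(P) = 1/(4 + P) (N(P) = 1/(P + 4) = 1/(4 + P))
(5 + N(-3)*((h(6)*5)*b(-4, -4*(-3)))) + 116*(-34) = (5 + (-4*5*(-5))/(4 - 3)) + 116*(-34) = (5 + (-20*(-5))/1) - 3944 = (5 + 1*100) - 3944 = (5 + 100) - 3944 = 105 - 3944 = -3839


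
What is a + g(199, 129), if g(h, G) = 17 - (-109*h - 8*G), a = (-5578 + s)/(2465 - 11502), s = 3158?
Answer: 205503800/9037 ≈ 22740.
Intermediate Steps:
a = 2420/9037 (a = (-5578 + 3158)/(2465 - 11502) = -2420/(-9037) = -2420*(-1/9037) = 2420/9037 ≈ 0.26779)
g(h, G) = 17 + 8*G + 109*h (g(h, G) = 17 + (8*G + 109*h) = 17 + 8*G + 109*h)
a + g(199, 129) = 2420/9037 + (17 + 8*129 + 109*199) = 2420/9037 + (17 + 1032 + 21691) = 2420/9037 + 22740 = 205503800/9037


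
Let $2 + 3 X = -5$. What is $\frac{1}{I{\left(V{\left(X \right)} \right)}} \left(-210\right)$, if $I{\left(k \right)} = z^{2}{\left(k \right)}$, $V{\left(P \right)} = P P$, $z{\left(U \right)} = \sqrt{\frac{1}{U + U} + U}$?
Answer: $- \frac{185220}{4883} \approx -37.932$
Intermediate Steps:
$X = - \frac{7}{3}$ ($X = - \frac{2}{3} + \frac{1}{3} \left(-5\right) = - \frac{2}{3} - \frac{5}{3} = - \frac{7}{3} \approx -2.3333$)
$z{\left(U \right)} = \sqrt{U + \frac{1}{2 U}}$ ($z{\left(U \right)} = \sqrt{\frac{1}{2 U} + U} = \sqrt{U + \frac{1}{2 U}}$)
$V{\left(P \right)} = P^{2}$
$I{\left(k \right)} = k + \frac{1}{2 k}$ ($I{\left(k \right)} = \left(\frac{\sqrt{\frac{2}{k} + 4 k}}{2}\right)^{2} = k + \frac{1}{2 k}$)
$\frac{1}{I{\left(V{\left(X \right)} \right)}} \left(-210\right) = \frac{1}{\left(- \frac{7}{3}\right)^{2} + \frac{1}{2 \left(- \frac{7}{3}\right)^{2}}} \left(-210\right) = \frac{1}{\frac{49}{9} + \frac{1}{2 \cdot \frac{49}{9}}} \left(-210\right) = \frac{1}{\frac{49}{9} + \frac{1}{2} \cdot \frac{9}{49}} \left(-210\right) = \frac{1}{\frac{49}{9} + \frac{9}{98}} \left(-210\right) = \frac{1}{\frac{4883}{882}} \left(-210\right) = \frac{882}{4883} \left(-210\right) = - \frac{185220}{4883}$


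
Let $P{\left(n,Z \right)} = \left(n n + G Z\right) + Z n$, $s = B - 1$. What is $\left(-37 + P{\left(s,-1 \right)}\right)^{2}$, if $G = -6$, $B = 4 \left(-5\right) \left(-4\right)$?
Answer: $37589161$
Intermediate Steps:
$B = 80$ ($B = \left(-20\right) \left(-4\right) = 80$)
$s = 79$ ($s = 80 - 1 = 79$)
$P{\left(n,Z \right)} = n^{2} - 6 Z + Z n$ ($P{\left(n,Z \right)} = \left(n n - 6 Z\right) + Z n = \left(n^{2} - 6 Z\right) + Z n = n^{2} - 6 Z + Z n$)
$\left(-37 + P{\left(s,-1 \right)}\right)^{2} = \left(-37 - \left(73 - 6241\right)\right)^{2} = \left(-37 + \left(6241 + 6 - 79\right)\right)^{2} = \left(-37 + 6168\right)^{2} = 6131^{2} = 37589161$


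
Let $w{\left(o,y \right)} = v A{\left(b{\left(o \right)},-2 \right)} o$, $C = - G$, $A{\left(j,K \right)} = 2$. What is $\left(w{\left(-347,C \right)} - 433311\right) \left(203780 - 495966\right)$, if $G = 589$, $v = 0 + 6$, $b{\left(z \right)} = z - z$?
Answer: $127824070350$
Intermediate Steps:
$b{\left(z \right)} = 0$
$v = 6$
$C = -589$ ($C = \left(-1\right) 589 = -589$)
$w{\left(o,y \right)} = 12 o$ ($w{\left(o,y \right)} = 6 \cdot 2 o = 12 o$)
$\left(w{\left(-347,C \right)} - 433311\right) \left(203780 - 495966\right) = \left(12 \left(-347\right) - 433311\right) \left(203780 - 495966\right) = \left(-4164 - 433311\right) \left(-292186\right) = \left(-437475\right) \left(-292186\right) = 127824070350$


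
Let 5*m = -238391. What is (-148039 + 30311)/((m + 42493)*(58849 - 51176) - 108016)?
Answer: 294320/99735139 ≈ 0.0029510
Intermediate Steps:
m = -238391/5 (m = (⅕)*(-238391) = -238391/5 ≈ -47678.)
(-148039 + 30311)/((m + 42493)*(58849 - 51176) - 108016) = (-148039 + 30311)/((-238391/5 + 42493)*(58849 - 51176) - 108016) = -117728/(-25926/5*7673 - 108016) = -117728/(-198930198/5 - 108016) = -117728/(-199470278/5) = -117728*(-5/199470278) = 294320/99735139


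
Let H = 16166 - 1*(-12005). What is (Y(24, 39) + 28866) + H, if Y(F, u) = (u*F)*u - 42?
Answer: 93499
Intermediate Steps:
H = 28171 (H = 16166 + 12005 = 28171)
Y(F, u) = -42 + F*u**2 (Y(F, u) = (F*u)*u - 42 = F*u**2 - 42 = -42 + F*u**2)
(Y(24, 39) + 28866) + H = ((-42 + 24*39**2) + 28866) + 28171 = ((-42 + 24*1521) + 28866) + 28171 = ((-42 + 36504) + 28866) + 28171 = (36462 + 28866) + 28171 = 65328 + 28171 = 93499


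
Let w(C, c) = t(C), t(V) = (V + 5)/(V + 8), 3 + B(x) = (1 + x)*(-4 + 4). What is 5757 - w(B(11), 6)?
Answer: 28783/5 ≈ 5756.6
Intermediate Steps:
B(x) = -3 (B(x) = -3 + (1 + x)*(-4 + 4) = -3 + (1 + x)*0 = -3 + 0 = -3)
t(V) = (5 + V)/(8 + V)
w(C, c) = (5 + C)/(8 + C)
5757 - w(B(11), 6) = 5757 - (5 - 3)/(8 - 3) = 5757 - 2/5 = 5757 - 1*⅖ = 5757 - ⅖ = 28783/5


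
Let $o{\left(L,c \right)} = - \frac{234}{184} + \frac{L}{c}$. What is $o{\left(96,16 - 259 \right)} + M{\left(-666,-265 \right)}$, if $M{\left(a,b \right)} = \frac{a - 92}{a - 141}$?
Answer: $- \frac{1458377}{2004588} \approx -0.72752$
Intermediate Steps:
$M{\left(a,b \right)} = \frac{-92 + a}{-141 + a}$
$o{\left(L,c \right)} = - \frac{117}{92} + \frac{L}{c}$ ($o{\left(L,c \right)} = \left(-234\right) \frac{1}{184} + \frac{L}{c} = - \frac{117}{92} + \frac{L}{c}$)
$o{\left(96,16 - 259 \right)} + M{\left(-666,-265 \right)} = \left(- \frac{117}{92} + \frac{96}{16 - 259}\right) + \frac{-92 - 666}{-141 - 666} = \left(- \frac{117}{92} + \frac{96}{16 - 259}\right) + \frac{1}{-807} \left(-758\right) = \left(- \frac{117}{92} + \frac{96}{-243}\right) - - \frac{758}{807} = \left(- \frac{117}{92} + 96 \left(- \frac{1}{243}\right)\right) + \frac{758}{807} = \left(- \frac{117}{92} - \frac{32}{81}\right) + \frac{758}{807} = - \frac{12421}{7452} + \frac{758}{807} = - \frac{1458377}{2004588}$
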